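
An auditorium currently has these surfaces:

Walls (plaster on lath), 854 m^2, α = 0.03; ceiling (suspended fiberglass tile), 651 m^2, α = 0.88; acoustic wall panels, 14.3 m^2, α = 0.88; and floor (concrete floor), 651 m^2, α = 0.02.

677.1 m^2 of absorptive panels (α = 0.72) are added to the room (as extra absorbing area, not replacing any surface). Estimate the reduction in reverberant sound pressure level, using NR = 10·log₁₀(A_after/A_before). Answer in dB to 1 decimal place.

Total absorption A_before = 854*0.03 + 651*0.88 + 14.3*0.88 + 651*0.02
  = 25.620 + 572.880 + 12.584 + 13.020 = 624.104 m^2 sabins.
Added absorption = 677.1 × 0.72 = 487.512 sabins.
A_after = 624.104 + 487.512 = 1111.616 sabins.
NR = 10·log₁₀(1111.616/624.104) = 2.5 dB.

2.5 dB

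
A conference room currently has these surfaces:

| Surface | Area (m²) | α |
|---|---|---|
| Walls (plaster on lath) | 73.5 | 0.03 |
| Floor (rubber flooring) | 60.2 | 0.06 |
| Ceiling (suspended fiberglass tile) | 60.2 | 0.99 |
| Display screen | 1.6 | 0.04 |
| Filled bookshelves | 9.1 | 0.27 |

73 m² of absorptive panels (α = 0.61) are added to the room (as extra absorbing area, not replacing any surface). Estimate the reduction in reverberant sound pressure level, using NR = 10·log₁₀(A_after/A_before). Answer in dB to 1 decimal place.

Equivalent absorption area: A_before = 73.5×0.03 + 60.2×0.06 + 60.2×0.99 + 1.6×0.04 + 9.1×0.27 = 67.936 m².
Treatment contributes 73·0.61 = 44.530 sabins.
A_after = 67.936 + 44.530 = 112.466 sabins.
NR = 10·log₁₀(112.466/67.936) = 2.2 dB.

2.2 dB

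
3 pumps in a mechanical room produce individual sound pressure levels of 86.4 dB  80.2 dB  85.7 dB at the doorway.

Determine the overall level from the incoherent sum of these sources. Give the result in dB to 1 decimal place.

89.6 dB

Σ 10^(Lᵢ/10) = 9.128e+08.
Combined level = 10 log₁₀(9.128e+08) = 89.6 dB.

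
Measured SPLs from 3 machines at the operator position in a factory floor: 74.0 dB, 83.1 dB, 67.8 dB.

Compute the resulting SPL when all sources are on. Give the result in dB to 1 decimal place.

83.7 dB

Σ 10^(Lᵢ/10) = 2.353e+08.
Back to dB: 10·log₁₀ Σ = 83.7 dB.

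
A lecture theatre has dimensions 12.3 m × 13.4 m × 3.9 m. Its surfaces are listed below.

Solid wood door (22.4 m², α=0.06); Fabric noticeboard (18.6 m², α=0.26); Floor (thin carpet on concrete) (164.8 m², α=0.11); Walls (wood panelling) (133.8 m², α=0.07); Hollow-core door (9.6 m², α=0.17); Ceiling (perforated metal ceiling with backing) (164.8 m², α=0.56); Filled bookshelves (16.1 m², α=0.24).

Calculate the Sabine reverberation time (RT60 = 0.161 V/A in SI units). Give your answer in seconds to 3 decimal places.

0.787 sec

Summing Sᵢαᵢ: 1.344 + 4.836 + 18.128 + 9.366 + 1.632 + 92.288 + 3.864 → A = 131.458 sabins.
V = 12.3·13.4·3.9 = 642.798 m³.
T = 0.161 V/A = 0.161·642.798/131.458 = 0.787 s.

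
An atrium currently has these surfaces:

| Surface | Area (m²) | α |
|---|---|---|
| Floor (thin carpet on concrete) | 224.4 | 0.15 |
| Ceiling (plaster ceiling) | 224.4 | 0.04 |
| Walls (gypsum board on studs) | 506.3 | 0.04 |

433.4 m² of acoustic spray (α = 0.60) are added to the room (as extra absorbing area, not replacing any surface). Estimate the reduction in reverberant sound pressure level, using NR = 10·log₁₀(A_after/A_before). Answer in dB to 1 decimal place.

Equivalent absorption area: A_before = 224.4*0.15 + 224.4*0.04 + 506.3*0.04 = 62.888 m².
Added absorption = 433.4 × 0.60 = 260.040 sabins.
A_after = 62.888 + 260.040 = 322.928 sabins.
Reduction = 10 log₁₀(A_after/A_before) = 10 log₁₀(5.1350) = 7.1 dB.

7.1 dB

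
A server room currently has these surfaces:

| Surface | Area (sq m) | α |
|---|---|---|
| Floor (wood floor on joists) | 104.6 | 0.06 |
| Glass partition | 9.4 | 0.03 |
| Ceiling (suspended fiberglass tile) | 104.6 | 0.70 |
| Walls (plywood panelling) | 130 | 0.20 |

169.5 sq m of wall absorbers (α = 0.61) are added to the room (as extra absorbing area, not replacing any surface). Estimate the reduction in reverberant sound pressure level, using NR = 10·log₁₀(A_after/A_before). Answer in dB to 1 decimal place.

Equivalent absorption area: A_before = 104.6×0.06 + 9.4×0.03 + 104.6×0.70 + 130×0.20 = 105.778 sq m.
Treatment contributes 169.5·0.61 = 103.395 sabins.
A_after = 105.778 + 103.395 = 209.173 sabins.
NR = 10·log₁₀(209.173/105.778) = 3.0 dB.

3.0 dB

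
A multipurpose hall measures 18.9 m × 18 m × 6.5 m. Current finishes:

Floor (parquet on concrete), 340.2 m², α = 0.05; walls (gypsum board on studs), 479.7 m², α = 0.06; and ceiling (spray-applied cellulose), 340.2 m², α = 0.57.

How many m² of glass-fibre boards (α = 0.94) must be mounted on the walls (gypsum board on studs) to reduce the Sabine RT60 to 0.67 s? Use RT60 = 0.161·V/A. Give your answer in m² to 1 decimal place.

331.4

Summing Sᵢαᵢ: 17.010 + 28.782 + 193.914 → A₁ = 239.706 sabins.
V = 2211.3 m³. Target absorption A₂ = 0.161 × 2211.3 / 0.67 = 531.372 sabins.
ΔA needed = 531.372 − 239.706 = 291.666 sabins.
Net gain per m²: Δα = 0.94 − 0.06 = 0.88.
Area = ΔA/Δα = 291.666/0.88 = 331.4 m².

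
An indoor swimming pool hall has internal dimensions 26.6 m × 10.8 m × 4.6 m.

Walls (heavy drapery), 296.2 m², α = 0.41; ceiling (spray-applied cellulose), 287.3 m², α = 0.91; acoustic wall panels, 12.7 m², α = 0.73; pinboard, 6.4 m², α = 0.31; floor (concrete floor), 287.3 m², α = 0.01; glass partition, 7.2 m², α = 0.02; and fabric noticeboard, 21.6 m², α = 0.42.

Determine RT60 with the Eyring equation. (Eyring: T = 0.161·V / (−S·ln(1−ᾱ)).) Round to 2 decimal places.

Total surface area S = 296.2 + 287.3 + 12.7 + 6.4 + 287.3 + 7.2 + 21.6 = 918.7 m².
Σ(Sᵢαᵢ) = 296.2·0.41 + 287.3·0.91 + 12.7·0.73 + 6.4·0.31 + 287.3·0.01 + 7.2·0.02 + 21.6·0.42 = 406.229.
Mean coefficient ᾱ = A/S = 0.4422.
Eyring denominator: −S ln(1−ᾱ) = 536.296.
V = 26.6 × 10.8 × 4.6 = 1321.488 m³.
T = 0.161·V/[−S·ln(1−ᾱ)] = 0.161·1321.488/536.296 = 0.40 s.

0.40 seconds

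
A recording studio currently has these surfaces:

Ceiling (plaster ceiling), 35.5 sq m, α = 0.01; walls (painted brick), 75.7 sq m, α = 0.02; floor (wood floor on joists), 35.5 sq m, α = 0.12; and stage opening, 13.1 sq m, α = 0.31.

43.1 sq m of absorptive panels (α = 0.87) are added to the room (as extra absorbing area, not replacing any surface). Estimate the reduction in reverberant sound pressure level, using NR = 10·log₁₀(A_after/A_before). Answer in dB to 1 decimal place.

6.7 dB

Summing Sᵢαᵢ: 0.355 + 1.514 + 4.260 + 4.061 → A_before = 10.190 sabins.
Added absorption = 43.1 × 0.87 = 37.497 sabins.
A_after = 10.190 + 37.497 = 47.687 sabins.
Reduction = 10 log₁₀(A_after/A_before) = 10 log₁₀(4.6798) = 6.7 dB.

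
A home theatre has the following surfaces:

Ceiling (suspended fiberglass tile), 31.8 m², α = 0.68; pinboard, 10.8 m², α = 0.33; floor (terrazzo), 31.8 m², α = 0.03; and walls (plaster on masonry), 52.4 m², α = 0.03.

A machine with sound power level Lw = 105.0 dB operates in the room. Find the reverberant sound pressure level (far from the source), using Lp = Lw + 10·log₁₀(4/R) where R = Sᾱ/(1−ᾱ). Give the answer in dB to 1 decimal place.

A = 27.714 sabins; S = 126.8 m².
ᾱ = 0.2186, so room constant R = A/(1−ᾱ) = 35.467 m².
Lp = 105.0 + 10·log₁₀(4/35.467) = 105.0 + (-9.48) = 95.5 dB.

95.5 dB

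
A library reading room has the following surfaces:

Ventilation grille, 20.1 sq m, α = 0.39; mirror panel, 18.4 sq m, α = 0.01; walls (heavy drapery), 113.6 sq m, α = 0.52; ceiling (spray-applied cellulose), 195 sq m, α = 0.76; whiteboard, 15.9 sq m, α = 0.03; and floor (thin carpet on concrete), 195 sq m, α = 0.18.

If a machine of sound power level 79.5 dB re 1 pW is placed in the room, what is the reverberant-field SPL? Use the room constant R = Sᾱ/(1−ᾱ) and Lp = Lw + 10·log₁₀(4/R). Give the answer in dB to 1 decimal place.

A = 250.872 sabins; S = 558.0 sq m.
ᾱ = 250.872/558.0 = 0.4496; R = Sᾱ/(1−ᾱ) = 250.872/(1−0.4496) = 455.799 sq m.
Lp = Lw + 10 log₁₀(4/R) = 79.5 -20.57 = 58.9 dB.

58.9 dB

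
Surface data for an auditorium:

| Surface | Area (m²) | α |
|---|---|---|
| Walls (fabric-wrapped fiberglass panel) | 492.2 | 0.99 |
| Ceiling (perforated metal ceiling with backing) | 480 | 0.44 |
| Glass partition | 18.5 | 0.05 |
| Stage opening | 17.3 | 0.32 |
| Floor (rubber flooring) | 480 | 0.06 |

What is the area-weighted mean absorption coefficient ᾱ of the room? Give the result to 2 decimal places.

0.49

S = Σ Sᵢ = 492.2 + 480 + 18.5 + 17.3 + 480 = 1488.0 m².
Σ(Sᵢαᵢ) = 492.2·0.99 + 480·0.44 + 18.5·0.05 + 17.3·0.32 + 480·0.06 = 733.739.
ᾱ = A/S = 0.49.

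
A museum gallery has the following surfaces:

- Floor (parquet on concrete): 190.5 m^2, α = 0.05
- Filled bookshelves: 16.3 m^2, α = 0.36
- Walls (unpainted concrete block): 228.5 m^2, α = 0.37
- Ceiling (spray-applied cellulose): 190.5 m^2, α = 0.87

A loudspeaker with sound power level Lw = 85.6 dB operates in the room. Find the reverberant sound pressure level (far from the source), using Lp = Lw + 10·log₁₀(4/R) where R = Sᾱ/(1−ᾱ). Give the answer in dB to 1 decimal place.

65.0 dB

Σ(Sᵢαᵢ) = 190.5·0.05 + 16.3·0.36 + 228.5·0.37 + 190.5·0.87 = 265.673; total area S = 625.8 m^2.
ᾱ = 0.4245, so room constant R = A/(1−ᾱ) = 461.639 m^2.
Lp = 85.6 + 10·log₁₀(4/461.639) = 85.6 + (-20.62) = 65.0 dB.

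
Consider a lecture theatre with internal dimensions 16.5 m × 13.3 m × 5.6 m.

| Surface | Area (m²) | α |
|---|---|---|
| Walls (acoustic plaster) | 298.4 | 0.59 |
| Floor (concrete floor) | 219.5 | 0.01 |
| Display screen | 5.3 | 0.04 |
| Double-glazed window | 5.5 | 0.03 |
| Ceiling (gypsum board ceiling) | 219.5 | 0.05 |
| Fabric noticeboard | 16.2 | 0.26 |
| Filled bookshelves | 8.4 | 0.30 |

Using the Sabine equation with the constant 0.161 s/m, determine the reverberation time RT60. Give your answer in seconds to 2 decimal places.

Total absorption A = 298.4·0.59 + 219.5·0.01 + 5.3·0.04 + 5.5·0.03 + 219.5·0.05 + 16.2·0.26 + 8.4·0.30
  = 176.056 + 2.195 + 0.212 + 0.165 + 10.975 + 4.212 + 2.520 = 196.335 m² sabins.
V = 16.5·13.3·5.6 = 1228.92 m³.
T = 0.161 V/A = 0.161·1228.92/196.335 = 1.01 s.

1.01 sec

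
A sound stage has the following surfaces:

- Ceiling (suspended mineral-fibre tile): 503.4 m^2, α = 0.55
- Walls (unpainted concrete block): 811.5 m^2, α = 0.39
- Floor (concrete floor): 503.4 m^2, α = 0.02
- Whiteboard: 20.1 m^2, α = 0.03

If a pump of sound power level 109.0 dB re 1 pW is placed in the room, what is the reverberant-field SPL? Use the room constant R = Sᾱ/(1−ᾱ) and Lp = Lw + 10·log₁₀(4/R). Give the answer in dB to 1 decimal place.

Σ(Sᵢαᵢ) = 503.4·0.55 + 811.5·0.39 + 503.4·0.02 + 20.1·0.03 = 604.026; total area S = 1838.4 m^2.
ᾱ = 604.026/1838.4 = 0.3286; R = Sᾱ/(1−ᾱ) = 604.026/(1−0.3286) = 899.651 m^2.
Lp = Lw + 10 log₁₀(4/R) = 109.0 -23.52 = 85.5 dB.

85.5 dB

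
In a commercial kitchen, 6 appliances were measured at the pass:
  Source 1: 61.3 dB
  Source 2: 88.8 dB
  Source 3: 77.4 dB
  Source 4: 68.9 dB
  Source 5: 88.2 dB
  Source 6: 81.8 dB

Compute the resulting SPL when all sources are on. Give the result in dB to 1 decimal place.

Sum in the linear (power) domain: Σ 10^(Lᵢ/10) = 10^(61.3/10) + 10^(88.8/10) + 10^(77.4/10) + 10^(68.9/10) + 10^(88.2/10) + 10^(81.8/10) = 1.635e+09.
L_total = 10·log₁₀(1.635e+09) = 92.1 dB.

92.1 dB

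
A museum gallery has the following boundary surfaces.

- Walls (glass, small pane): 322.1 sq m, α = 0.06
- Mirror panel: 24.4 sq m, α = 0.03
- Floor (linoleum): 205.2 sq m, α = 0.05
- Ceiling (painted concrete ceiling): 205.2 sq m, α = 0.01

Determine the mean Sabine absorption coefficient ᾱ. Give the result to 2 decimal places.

S = Σ Sᵢ = 322.1 + 24.4 + 205.2 + 205.2 = 756.9 sq m.
Σ(Sᵢαᵢ) = 322.1×0.06 + 24.4×0.03 + 205.2×0.05 + 205.2×0.01 = 32.370.
ᾱ = 32.370 / 756.9 = 0.04.

0.04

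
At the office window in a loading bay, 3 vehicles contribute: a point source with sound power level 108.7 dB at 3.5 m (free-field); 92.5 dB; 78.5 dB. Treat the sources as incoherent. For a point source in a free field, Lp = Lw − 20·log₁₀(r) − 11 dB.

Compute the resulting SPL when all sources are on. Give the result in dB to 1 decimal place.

93.7 dB

Source at 3.5 m: Lp = 108.7 − 20·log₁₀(3.5) − 11 = 86.8 dB.
Sum in the linear (power) domain: Σ 10^(Lᵢ/10) = 10^(86.8/10) + 10^(92.5/10) + 10^(78.5/10) = 2.328e+09.
Back to dB: 10·log₁₀ Σ = 93.7 dB.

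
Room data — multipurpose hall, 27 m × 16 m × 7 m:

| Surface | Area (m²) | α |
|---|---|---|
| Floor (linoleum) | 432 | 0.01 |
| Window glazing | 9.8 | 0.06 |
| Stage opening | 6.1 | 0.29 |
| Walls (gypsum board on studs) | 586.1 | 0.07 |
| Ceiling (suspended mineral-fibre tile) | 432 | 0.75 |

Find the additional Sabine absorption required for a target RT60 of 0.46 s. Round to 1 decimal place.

Total absorption A₁ = 432×0.01 + 9.8×0.06 + 6.1×0.29 + 586.1×0.07 + 432×0.75
  = 4.320 + 0.588 + 1.769 + 41.027 + 324.000 = 371.704 m² sabins.
V = 3024 m³. Required absorption A₂ = 0.161 × 3024 / 0.46 = 1058.400 sabins.
Additional absorption ΔA = 1058.400 − 371.704 = 686.7 sabins.

686.7 sabins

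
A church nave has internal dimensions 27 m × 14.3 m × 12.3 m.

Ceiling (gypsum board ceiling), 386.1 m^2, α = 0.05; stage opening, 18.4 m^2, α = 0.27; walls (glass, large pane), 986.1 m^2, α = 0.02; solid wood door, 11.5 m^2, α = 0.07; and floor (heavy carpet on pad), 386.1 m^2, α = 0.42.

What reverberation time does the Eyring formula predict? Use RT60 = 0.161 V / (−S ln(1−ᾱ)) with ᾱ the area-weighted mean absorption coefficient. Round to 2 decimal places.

3.48 sec

Total surface area S = 386.1 + 18.4 + 986.1 + 11.5 + 386.1 = 1788.2 m^2.
Σ(Sᵢαᵢ) = 386.1·0.05 + 18.4·0.27 + 986.1·0.02 + 11.5·0.07 + 386.1·0.42 = 206.962.
ᾱ = 206.962 / 1788.2 = 0.1157.
−S·ln(1−ᾱ) = −1788.2 × ln(1 − 0.1157) = 219.875.
V = 27 × 14.3 × 12.3 = 4749.03 m³.
T = 0.161·V/[−S·ln(1−ᾱ)] = 0.161·4749.03/219.875 = 3.48 s.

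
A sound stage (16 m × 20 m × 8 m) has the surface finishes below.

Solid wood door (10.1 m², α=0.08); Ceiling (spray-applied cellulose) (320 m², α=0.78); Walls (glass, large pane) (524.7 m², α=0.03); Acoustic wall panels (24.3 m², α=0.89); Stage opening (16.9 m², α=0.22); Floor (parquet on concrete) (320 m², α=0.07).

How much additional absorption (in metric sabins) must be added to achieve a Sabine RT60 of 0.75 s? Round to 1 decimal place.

A₁ = Σ Sᵢαᵢ = 10.1×0.08 + 320×0.78 + 524.7×0.03 + 24.3×0.89 + 16.9×0.22 + 320×0.07 = 313.894 sabins.
For T = 0.75 s, need A₂ = 0.161·V/T = 0.161·2560/0.75 = 549.547 sabins.
Additional absorption ΔA = 549.547 − 313.894 = 235.7 sabins.

235.7 sabins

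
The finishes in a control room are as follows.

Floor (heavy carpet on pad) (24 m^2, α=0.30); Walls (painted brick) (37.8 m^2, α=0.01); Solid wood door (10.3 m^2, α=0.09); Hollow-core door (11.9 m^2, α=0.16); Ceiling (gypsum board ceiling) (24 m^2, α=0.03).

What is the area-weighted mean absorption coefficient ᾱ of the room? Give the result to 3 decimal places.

S = Σ Sᵢ = 24 + 37.8 + 10.3 + 11.9 + 24 = 108.0 m^2.
Weighted sum Σ Sα = 11.129.
ᾱ = 11.129 / 108.0 = 0.103.

0.103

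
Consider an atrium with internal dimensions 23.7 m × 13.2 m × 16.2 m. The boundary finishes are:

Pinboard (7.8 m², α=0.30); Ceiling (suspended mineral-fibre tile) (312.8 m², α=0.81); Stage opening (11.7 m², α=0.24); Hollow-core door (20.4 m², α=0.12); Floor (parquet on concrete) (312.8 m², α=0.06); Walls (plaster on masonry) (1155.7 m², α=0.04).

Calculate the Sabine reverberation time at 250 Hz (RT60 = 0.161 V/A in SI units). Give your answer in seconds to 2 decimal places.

A = Σ Sᵢαᵢ = 7.8*0.30 + 312.8*0.81 + 11.7*0.24 + 20.4*0.12 + 312.8*0.06 + 1155.7*0.04 = 325.960 sabins.
Volume V = 23.7 × 13.2 × 16.2 = 5068.008 m³.
T = 0.161 V/A = 0.161·5068.008/325.960 = 2.50 s.

2.50 sec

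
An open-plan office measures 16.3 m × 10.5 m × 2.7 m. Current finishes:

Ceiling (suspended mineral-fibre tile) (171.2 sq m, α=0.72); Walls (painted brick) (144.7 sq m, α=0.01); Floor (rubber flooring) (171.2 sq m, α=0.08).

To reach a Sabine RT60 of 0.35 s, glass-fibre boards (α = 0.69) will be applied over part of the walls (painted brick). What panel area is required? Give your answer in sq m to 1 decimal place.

Summing Sᵢαᵢ: 123.264 + 1.447 + 13.696 → A₁ = 138.407 sabins.
Required A₂ = 0.161·462.105/0.35 = 212.568 sabins.
Absorption to add: 212.568 − 138.407 = 74.161 sabins.
Each sq m of panel replacing the walls (painted brick) adds (0.69 − 0.01) = 0.68 sabins.
Panel area = 74.161 / 0.68 = 109.1 sq m.

109.1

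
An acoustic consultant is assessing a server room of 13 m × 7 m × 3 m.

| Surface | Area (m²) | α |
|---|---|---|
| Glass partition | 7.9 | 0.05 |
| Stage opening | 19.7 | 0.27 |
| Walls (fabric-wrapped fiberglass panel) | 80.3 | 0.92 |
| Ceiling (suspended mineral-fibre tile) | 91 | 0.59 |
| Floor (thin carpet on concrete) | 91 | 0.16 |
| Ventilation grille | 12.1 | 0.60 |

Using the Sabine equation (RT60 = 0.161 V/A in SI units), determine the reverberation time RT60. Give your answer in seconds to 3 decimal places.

0.283 s

Total absorption A = 7.9×0.05 + 19.7×0.27 + 80.3×0.92 + 91×0.59 + 91×0.16 + 12.1×0.60
  = 0.395 + 5.319 + 73.876 + 53.690 + 14.560 + 7.260 = 155.100 m² sabins.
V = 13·7·3 = 273 m³.
Sabine: RT60 = 0.161 × 273 / 155.100 = 0.283 s.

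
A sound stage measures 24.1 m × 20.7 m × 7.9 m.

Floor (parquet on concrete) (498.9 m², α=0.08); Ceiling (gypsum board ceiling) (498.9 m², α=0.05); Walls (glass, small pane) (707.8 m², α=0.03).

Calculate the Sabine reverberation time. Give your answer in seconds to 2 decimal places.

7.37 sec

Equivalent absorption area: A = 498.9·0.08 + 498.9·0.05 + 707.8·0.03 = 86.091 m².
Volume V = 24.1 × 20.7 × 7.9 = 3941.073 m³.
Sabine: RT60 = 0.161 × 3941.073 / 86.091 = 7.37 s.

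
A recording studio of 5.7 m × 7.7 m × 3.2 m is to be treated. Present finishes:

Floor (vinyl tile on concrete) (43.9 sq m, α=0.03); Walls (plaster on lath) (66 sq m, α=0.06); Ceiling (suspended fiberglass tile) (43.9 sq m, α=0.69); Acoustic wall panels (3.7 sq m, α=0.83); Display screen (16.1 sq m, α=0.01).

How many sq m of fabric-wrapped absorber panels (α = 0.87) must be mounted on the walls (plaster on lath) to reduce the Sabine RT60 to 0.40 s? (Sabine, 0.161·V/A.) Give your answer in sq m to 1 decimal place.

Summing Sᵢαᵢ: 1.317 + 3.960 + 30.291 + 3.071 + 0.161 → A₁ = 38.800 sabins.
Required A₂ = 0.161·140.448/0.40 = 56.530 sabins.
ΔA needed = 56.530 − 38.800 = 17.730 sabins.
Net gain per sq m: Δα = 0.87 − 0.06 = 0.81.
Panel area = 17.730 / 0.81 = 21.9 sq m.

21.9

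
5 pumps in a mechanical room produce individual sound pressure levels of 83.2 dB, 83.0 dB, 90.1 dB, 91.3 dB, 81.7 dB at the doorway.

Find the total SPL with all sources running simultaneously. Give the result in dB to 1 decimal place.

94.7 dB

Sum in the linear (power) domain: Σ 10^(Lᵢ/10) = 10^(83.2/10) + 10^(83.0/10) + 10^(90.1/10) + 10^(91.3/10) + 10^(81.7/10) = 2.929e+09.
Combined level = 10 log₁₀(2.929e+09) = 94.7 dB.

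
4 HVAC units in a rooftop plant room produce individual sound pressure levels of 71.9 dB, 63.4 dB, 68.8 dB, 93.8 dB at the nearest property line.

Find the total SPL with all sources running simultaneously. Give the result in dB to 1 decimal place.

Σ 10^(Lᵢ/10) = 2.424e+09.
L_total = 10·log₁₀(2.424e+09) = 93.8 dB.

93.8 dB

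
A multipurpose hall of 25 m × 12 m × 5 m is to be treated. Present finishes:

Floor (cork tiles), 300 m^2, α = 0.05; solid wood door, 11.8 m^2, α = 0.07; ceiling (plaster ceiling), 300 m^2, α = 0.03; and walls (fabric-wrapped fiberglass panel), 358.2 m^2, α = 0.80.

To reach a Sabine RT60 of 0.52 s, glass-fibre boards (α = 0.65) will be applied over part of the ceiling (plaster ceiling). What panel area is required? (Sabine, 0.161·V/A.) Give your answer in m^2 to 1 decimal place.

246.8

Summing Sᵢαᵢ: 15.000 + 0.826 + 9.000 + 286.560 → A₁ = 311.386 sabins.
V = 1500 m³. Target absorption A₂ = 0.161 × 1500 / 0.52 = 464.423 sabins.
Absorption to add: 464.423 − 311.386 = 153.037 sabins.
Net gain per m^2: Δα = 0.65 − 0.03 = 0.62.
Panel area = 153.037 / 0.62 = 246.8 m^2.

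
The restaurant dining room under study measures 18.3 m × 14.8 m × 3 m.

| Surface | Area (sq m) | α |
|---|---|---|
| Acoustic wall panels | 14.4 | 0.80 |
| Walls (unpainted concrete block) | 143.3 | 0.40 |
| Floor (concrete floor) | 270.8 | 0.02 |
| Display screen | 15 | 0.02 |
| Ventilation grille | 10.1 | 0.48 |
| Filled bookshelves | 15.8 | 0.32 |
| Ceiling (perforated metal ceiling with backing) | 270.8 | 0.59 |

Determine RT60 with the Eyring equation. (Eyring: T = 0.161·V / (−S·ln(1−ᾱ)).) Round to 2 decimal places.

S = Σ Sᵢ = 740.2 sq m.
Σ(Sᵢαᵢ) = 14.4·0.80 + 143.3·0.40 + 270.8·0.02 + 15·0.02 + 10.1·0.48 + 15.8·0.32 + 270.8·0.59 = 244.232.
Mean coefficient ᾱ = A/S = 0.3300.
−S·ln(1−ᾱ) = −740.2 × ln(1 − 0.3300) = 296.433.
V = 18.3 × 14.8 × 3 = 812.52 m³.
T = 0.161·V/[−S·ln(1−ᾱ)] = 0.161·812.52/296.433 = 0.44 s.

0.44 s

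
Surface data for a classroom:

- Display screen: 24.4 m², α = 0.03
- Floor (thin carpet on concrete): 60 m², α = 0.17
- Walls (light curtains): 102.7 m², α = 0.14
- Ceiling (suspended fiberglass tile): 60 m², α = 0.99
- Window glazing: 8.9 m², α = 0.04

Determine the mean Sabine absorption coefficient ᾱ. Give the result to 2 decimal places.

0.33

S = Σ Sᵢ = 24.4 + 60 + 102.7 + 60 + 8.9 = 256.0 m².
A = 24.4*0.03 + 60*0.17 + 102.7*0.14 + 60*0.99 + 8.9*0.04 = 85.066 sabins.
ᾱ = 85.066 / 256.0 = 0.33.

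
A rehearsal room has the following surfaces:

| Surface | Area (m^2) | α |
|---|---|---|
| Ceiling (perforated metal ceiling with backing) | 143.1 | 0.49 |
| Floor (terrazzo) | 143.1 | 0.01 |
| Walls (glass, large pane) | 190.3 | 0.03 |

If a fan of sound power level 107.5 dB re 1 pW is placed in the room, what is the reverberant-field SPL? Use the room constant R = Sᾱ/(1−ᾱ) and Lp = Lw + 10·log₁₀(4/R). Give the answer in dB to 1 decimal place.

Σ(Sᵢαᵢ) = 143.1·0.49 + 143.1·0.01 + 190.3·0.03 = 77.259; total area S = 476.5 m^2.
ᾱ = 77.259/476.5 = 0.1621; R = Sᾱ/(1−ᾱ) = 77.259/(1−0.1621) = 92.206 m^2.
Lp = 107.5 + 10·log₁₀(4/92.206) = 107.5 + (-13.63) = 93.9 dB.

93.9 dB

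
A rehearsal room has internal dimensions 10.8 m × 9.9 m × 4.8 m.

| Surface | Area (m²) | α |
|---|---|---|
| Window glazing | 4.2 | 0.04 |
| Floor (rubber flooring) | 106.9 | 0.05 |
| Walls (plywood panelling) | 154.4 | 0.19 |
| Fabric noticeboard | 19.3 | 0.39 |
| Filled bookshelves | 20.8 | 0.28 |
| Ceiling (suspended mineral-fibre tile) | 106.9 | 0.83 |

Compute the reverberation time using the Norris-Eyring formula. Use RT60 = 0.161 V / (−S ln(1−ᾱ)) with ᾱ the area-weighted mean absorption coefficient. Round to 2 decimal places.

S = Σ Sᵢ = 412.5 m².
Absorption A = 4.2×0.04 + 106.9×0.05 + 154.4×0.19 + 19.3×0.39 + 20.8×0.28 + 106.9×0.83 = 136.927 sabins.
ᾱ = 136.927 / 412.5 = 0.3319.
−S·ln(1−ᾱ) = −412.5 × ln(1 − 0.3319) = 166.368.
V = 10.8 × 9.9 × 4.8 = 513.216 m³.
RT60 = 0.161 × 513.216 / 166.368 = 0.50 s.

0.50 s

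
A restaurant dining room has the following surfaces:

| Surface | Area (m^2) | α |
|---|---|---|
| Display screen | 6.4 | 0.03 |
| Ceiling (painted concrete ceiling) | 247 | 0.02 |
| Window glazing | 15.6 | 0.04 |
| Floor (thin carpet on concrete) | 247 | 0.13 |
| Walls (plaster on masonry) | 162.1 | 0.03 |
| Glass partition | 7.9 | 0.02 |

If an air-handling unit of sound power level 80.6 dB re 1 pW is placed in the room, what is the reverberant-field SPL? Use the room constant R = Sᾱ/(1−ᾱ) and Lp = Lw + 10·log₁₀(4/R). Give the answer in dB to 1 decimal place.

Σ(Sᵢαᵢ) = 6.4×0.03 + 247×0.02 + 15.6×0.04 + 247×0.13 + 162.1×0.03 + 7.9×0.02 = 42.887; total area S = 686.0 m^2.
ᾱ = 0.0625, so room constant R = A/(1−ᾱ) = 45.746 m^2.
Lp = Lw + 10 log₁₀(4/R) = 80.6 -10.58 = 70.0 dB.

70.0 dB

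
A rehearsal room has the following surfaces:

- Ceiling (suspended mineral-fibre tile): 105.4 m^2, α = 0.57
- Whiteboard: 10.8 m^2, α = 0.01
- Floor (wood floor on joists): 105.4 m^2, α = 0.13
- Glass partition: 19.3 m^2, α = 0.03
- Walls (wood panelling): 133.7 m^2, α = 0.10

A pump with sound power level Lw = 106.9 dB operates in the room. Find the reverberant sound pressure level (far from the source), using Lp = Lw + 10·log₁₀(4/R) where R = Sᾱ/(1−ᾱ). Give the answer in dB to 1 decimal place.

A = 87.837 sabins; S = 374.6 m^2.
ᾱ = 0.2345, so room constant R = A/(1−ᾱ) = 114.745 m^2.
Lp = 106.9 + 10·log₁₀(4/114.745) = 106.9 + (-14.58) = 92.3 dB.

92.3 dB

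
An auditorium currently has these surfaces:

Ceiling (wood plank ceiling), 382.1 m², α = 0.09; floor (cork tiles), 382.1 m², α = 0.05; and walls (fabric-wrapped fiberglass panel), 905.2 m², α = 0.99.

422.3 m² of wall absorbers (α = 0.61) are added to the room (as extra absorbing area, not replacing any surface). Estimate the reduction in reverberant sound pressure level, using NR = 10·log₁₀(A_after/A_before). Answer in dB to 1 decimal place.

1.0 dB

Summing Sᵢαᵢ: 34.389 + 19.105 + 896.148 → A_before = 949.642 sabins.
Added absorption = 422.3 × 0.61 = 257.603 sabins.
New total A_after = 1207.245 sabins.
Reduction = 10 log₁₀(A_after/A_before) = 10 log₁₀(1.2713) = 1.0 dB.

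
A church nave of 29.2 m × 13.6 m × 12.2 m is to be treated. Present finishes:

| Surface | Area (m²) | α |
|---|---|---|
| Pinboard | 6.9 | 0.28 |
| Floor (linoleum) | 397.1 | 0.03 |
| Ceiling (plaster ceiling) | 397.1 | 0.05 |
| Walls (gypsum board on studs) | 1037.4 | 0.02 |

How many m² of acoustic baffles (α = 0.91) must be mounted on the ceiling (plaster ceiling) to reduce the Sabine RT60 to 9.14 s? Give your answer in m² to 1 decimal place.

A₁ = Σ Sᵢαᵢ = 6.9×0.28 + 397.1×0.03 + 397.1×0.05 + 1037.4×0.02 = 54.448 sabins.
V = 4844.864 m³. Target absorption A₂ = 0.161 × 4844.864 / 9.14 = 85.342 sabins.
Absorption to add: 85.342 − 54.448 = 30.894 sabins.
Each m² of panel replacing the ceiling (plaster ceiling) adds (0.91 − 0.05) = 0.86 sabins.
Area = ΔA/Δα = 30.894/0.86 = 35.9 m².

35.9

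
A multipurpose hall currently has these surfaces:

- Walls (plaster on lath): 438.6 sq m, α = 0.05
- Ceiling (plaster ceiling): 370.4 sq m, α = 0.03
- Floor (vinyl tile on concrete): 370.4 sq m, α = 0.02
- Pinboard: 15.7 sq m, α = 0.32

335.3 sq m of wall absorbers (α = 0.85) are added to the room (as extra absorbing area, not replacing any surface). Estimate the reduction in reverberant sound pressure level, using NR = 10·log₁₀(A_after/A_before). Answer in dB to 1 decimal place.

Total absorption A_before = 438.6·0.05 + 370.4·0.03 + 370.4·0.02 + 15.7·0.32
  = 21.930 + 11.112 + 7.408 + 5.024 = 45.474 sq m sabins.
Treatment contributes 335.3·0.85 = 285.005 sabins.
New total A_after = 330.479 sabins.
NR = 10·log₁₀(330.479/45.474) = 8.6 dB.

8.6 dB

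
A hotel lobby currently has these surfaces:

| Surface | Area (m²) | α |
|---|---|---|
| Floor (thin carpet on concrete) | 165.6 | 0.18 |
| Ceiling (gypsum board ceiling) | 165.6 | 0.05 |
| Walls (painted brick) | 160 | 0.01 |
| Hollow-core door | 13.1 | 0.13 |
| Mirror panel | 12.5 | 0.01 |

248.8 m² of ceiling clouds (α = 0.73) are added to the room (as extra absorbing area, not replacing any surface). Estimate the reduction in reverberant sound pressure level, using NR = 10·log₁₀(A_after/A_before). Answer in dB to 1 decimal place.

7.3 dB

A_before = Σ Sᵢαᵢ = 165.6*0.18 + 165.6*0.05 + 160*0.01 + 13.1*0.13 + 12.5*0.01 = 41.516 sabins.
Treatment contributes 248.8·0.73 = 181.624 sabins.
A_after = 41.516 + 181.624 = 223.140 sabins.
NR = 10·log₁₀(223.140/41.516) = 7.3 dB.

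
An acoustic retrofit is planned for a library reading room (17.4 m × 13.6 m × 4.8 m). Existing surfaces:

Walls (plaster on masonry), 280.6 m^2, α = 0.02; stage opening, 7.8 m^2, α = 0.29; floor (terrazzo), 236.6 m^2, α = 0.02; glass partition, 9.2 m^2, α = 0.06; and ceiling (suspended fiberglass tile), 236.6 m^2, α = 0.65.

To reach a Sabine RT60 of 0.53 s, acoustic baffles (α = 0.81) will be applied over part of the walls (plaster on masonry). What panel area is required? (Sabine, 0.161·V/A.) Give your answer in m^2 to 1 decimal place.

225.4

A₁ = Σ Sᵢαᵢ = 280.6*0.02 + 7.8*0.29 + 236.6*0.02 + 9.2*0.06 + 236.6*0.65 = 166.948 sabins.
Required A₂ = 0.161·1135.872/0.53 = 345.048 sabins.
Absorption to add: 345.048 − 166.948 = 178.100 sabins.
Each m^2 of panel replacing the walls (plaster on masonry) adds (0.81 − 0.02) = 0.79 sabins.
Panel area = 178.100 / 0.79 = 225.4 m^2.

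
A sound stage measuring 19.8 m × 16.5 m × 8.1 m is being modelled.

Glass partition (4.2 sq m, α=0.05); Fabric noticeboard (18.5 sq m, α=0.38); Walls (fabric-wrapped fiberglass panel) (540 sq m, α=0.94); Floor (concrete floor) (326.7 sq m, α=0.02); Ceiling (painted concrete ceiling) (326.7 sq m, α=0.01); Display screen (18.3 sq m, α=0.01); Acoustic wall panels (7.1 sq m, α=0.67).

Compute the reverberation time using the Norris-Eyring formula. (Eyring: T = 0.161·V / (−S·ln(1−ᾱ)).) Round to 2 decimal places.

S = Σ Sᵢ = 1241.5 sq m.
Absorption A = 4.2×0.05 + 18.5×0.38 + 540×0.94 + 326.7×0.02 + 326.7×0.01 + 18.3×0.01 + 7.1×0.67 = 529.581 sabins.
ᾱ = 529.581 / 1241.5 = 0.4266.
−S·ln(1−ᾱ) = −1241.5 × ln(1 − 0.4266) = 690.487.
V = 19.8 × 16.5 × 8.1 = 2646.27 m³.
T = 0.161·V/[−S·ln(1−ᾱ)] = 0.161·2646.27/690.487 = 0.62 s.

0.62 sec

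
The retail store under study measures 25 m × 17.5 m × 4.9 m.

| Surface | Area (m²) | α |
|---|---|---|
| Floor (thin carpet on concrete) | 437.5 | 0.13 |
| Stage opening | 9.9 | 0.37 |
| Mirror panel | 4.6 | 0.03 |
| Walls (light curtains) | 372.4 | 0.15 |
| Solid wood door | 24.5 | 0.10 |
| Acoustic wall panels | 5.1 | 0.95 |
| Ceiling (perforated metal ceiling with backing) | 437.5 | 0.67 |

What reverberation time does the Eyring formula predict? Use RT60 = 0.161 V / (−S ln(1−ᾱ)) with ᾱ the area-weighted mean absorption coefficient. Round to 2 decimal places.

Total surface area S = 437.5 + 9.9 + 4.6 + 372.4 + 24.5 + 5.1 + 437.5 = 1291.5 m².
Absorption A = 437.5×0.13 + 9.9×0.37 + 4.6×0.03 + 372.4×0.15 + 24.5×0.10 + 5.1×0.95 + 437.5×0.67 = 416.956 sabins.
ᾱ = 416.956 / 1291.5 = 0.3228.
Eyring denominator: −S ln(1−ᾱ) = 503.412.
V = 25 × 17.5 × 4.9 = 2143.75 m³.
RT60 = 0.161 × 2143.75 / 503.412 = 0.69 s.

0.69 s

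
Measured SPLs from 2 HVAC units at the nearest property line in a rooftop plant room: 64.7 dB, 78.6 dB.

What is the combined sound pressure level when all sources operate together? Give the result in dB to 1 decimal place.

Σ 10^(Lᵢ/10) = 7.539e+07.
Back to dB: 10·log₁₀ Σ = 78.8 dB.

78.8 dB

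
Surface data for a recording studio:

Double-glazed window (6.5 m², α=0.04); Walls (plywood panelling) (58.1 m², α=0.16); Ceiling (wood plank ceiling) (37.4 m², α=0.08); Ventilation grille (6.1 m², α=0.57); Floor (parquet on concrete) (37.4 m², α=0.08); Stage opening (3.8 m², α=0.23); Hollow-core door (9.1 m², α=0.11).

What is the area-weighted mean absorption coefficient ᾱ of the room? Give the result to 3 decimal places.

0.132

S = Σ Sᵢ = 6.5 + 58.1 + 37.4 + 6.1 + 37.4 + 3.8 + 9.1 = 158.4 m².
Weighted sum Σ Sα = 20.892.
ᾱ = 20.892 / 158.4 = 0.132.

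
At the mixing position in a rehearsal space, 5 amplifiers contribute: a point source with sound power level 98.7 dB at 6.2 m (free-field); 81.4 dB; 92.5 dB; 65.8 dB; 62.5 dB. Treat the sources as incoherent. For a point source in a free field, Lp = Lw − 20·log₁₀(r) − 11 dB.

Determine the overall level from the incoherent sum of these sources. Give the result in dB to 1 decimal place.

92.9 dB

Source at 6.2 m: Lp = 98.7 − 20·log₁₀(6.2) − 11 = 71.9 dB.
Converting to relative power and adding: 10^(71.9/10) + 10^(81.4/10) + 10^(92.5/10) + 10^(65.8/10) + 10^(62.5/10) = 1.937e+09.
Back to dB: 10·log₁₀ Σ = 92.9 dB.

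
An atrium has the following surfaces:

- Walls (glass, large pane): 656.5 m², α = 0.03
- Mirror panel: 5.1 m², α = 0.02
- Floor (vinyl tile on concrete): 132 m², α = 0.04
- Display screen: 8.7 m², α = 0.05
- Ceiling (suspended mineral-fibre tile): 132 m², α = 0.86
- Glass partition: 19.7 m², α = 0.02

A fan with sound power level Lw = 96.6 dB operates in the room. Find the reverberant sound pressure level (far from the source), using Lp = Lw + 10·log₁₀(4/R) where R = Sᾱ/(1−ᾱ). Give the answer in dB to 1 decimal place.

80.5 dB

A = 139.426 sabins; S = 954.0 m².
ᾱ = 139.426/954.0 = 0.1461; R = Sᾱ/(1−ᾱ) = 139.426/(1−0.1461) = 163.281 m².
Lp = Lw + 10 log₁₀(4/R) = 96.6 -16.11 = 80.5 dB.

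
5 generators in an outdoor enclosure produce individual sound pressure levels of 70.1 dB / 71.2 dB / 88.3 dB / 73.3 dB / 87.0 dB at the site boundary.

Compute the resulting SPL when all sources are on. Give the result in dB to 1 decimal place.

Converting to relative power and adding: 10^(70.1/10) + 10^(71.2/10) + 10^(88.3/10) + 10^(73.3/10) + 10^(87.0/10) = 1.222e+09.
Back to dB: 10·log₁₀ Σ = 90.9 dB.

90.9 dB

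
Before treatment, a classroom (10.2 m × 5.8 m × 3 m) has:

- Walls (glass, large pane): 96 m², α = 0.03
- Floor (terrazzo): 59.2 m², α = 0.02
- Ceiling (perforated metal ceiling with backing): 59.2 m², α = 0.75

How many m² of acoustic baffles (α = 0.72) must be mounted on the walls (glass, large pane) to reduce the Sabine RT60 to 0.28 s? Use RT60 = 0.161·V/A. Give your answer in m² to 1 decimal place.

Equivalent absorption area: A₁ = 96×0.03 + 59.2×0.02 + 59.2×0.75 = 48.464 m².
V = 177.48 m³. Target absorption A₂ = 0.161 × 177.48 / 0.28 = 102.051 sabins.
ΔA needed = 102.051 − 48.464 = 53.587 sabins.
Net gain per m²: Δα = 0.72 − 0.03 = 0.69.
Panel area = 53.587 / 0.69 = 77.7 m².

77.7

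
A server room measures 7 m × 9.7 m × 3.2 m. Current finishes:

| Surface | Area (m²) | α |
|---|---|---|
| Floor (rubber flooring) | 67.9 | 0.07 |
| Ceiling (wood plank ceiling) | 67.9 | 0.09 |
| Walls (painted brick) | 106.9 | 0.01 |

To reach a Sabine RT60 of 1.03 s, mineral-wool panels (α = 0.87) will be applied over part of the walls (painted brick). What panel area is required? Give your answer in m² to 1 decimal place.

Summing Sᵢαᵢ: 4.753 + 6.111 + 1.069 → A₁ = 11.933 sabins.
V = 217.28 m³. Target absorption A₂ = 0.161 × 217.28 / 1.03 = 33.963 sabins.
Absorption to add: 33.963 − 11.933 = 22.030 sabins.
Net gain per m²: Δα = 0.87 − 0.01 = 0.86.
Panel area = 22.030 / 0.86 = 25.6 m².

25.6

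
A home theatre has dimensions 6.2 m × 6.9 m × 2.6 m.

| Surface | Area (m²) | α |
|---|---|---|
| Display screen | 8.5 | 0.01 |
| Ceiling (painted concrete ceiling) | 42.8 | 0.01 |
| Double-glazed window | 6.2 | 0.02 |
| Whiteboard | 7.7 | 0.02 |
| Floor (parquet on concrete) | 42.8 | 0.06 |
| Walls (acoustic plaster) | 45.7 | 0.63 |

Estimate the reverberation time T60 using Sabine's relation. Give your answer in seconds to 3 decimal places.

0.557 s

Equivalent absorption area: A = 8.5×0.01 + 42.8×0.01 + 6.2×0.02 + 7.7×0.02 + 42.8×0.06 + 45.7×0.63 = 32.150 m².
Volume V = 6.2 × 6.9 × 2.6 = 111.228 m³.
T = 0.161 V/A = 0.161·111.228/32.150 = 0.557 s.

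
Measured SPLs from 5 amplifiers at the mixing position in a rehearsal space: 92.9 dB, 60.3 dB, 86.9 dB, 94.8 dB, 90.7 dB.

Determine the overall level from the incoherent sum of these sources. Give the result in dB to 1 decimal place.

Σ 10^(Lᵢ/10) = 6.636e+09.
Combined level = 10 log₁₀(6.636e+09) = 98.2 dB.

98.2 dB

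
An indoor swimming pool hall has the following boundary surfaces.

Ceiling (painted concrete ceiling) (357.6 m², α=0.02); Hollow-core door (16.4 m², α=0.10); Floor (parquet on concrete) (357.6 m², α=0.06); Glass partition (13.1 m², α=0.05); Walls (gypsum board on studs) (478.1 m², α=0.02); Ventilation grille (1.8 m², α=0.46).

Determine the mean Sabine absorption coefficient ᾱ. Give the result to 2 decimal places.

Total surface area S = 1224.6 m².
A = 357.6*0.02 + 16.4*0.10 + 357.6*0.06 + 13.1*0.05 + 478.1*0.02 + 1.8*0.46 = 41.293 sabins.
ᾱ = A/S = 0.03.

0.03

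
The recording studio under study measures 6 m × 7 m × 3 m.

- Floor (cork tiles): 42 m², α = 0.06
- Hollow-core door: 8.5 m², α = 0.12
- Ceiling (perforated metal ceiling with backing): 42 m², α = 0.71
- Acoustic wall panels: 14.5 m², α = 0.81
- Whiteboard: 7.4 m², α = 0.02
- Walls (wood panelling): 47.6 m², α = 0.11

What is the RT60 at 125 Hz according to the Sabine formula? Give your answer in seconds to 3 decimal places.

0.402 seconds

A = Σ Sᵢαᵢ = 42*0.06 + 8.5*0.12 + 42*0.71 + 14.5*0.81 + 7.4*0.02 + 47.6*0.11 = 50.489 sabins.
V = 6·7·3 = 126 m³.
T = 0.161 V/A = 0.161·126/50.489 = 0.402 s.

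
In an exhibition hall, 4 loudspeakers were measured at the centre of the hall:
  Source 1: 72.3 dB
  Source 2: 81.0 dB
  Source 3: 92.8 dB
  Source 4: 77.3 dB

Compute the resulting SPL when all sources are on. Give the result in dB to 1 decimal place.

93.2 dB

Converting to relative power and adding: 10^(72.3/10) + 10^(81.0/10) + 10^(92.8/10) + 10^(77.3/10) = 2.102e+09.
L_total = 10·log₁₀(2.102e+09) = 93.2 dB.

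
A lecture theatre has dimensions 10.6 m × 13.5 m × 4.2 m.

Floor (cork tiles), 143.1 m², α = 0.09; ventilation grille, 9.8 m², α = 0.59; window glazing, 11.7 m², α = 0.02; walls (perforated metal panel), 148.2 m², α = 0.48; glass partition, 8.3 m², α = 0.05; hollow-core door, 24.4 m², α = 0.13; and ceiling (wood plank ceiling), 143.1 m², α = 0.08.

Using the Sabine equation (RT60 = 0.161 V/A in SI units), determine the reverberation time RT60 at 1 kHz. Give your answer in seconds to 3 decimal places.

Total absorption A = 143.1×0.09 + 9.8×0.59 + 11.7×0.02 + 148.2×0.48 + 8.3×0.05 + 24.4×0.13 + 143.1×0.08
  = 12.879 + 5.782 + 0.234 + 71.136 + 0.415 + 3.172 + 11.448 = 105.066 m² sabins.
V = 10.6·13.5·4.2 = 601.02 m³.
T = 0.161 V/A = 0.161·601.02/105.066 = 0.921 s.

0.921 s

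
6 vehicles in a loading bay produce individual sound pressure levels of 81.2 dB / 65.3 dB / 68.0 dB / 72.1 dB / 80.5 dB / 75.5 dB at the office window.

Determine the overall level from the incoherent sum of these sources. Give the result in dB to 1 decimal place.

Sum in the linear (power) domain: Σ 10^(Lᵢ/10) = 10^(81.2/10) + 10^(65.3/10) + 10^(68.0/10) + 10^(72.1/10) + 10^(80.5/10) + 10^(75.5/10) = 3.054e+08.
Back to dB: 10·log₁₀ Σ = 84.8 dB.

84.8 dB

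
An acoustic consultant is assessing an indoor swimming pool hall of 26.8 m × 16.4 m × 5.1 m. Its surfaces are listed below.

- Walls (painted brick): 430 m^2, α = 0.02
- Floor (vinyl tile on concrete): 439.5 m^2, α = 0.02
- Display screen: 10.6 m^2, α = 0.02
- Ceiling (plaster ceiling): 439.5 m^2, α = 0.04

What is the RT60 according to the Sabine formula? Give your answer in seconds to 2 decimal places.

A = Σ Sᵢαᵢ = 430*0.02 + 439.5*0.02 + 10.6*0.02 + 439.5*0.04 = 35.182 sabins.
V = 26.8·16.4·5.1 = 2241.552 m³.
Sabine: RT60 = 0.161 × 2241.552 / 35.182 = 10.26 s.

10.26 s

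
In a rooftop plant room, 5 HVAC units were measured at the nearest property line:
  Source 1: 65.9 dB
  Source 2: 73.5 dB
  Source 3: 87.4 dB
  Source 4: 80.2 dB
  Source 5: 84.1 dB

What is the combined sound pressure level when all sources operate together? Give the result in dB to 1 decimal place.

89.7 dB

Converting to relative power and adding: 10^(65.9/10) + 10^(73.5/10) + 10^(87.4/10) + 10^(80.2/10) + 10^(84.1/10) = 9.376e+08.
L_total = 10·log₁₀(9.376e+08) = 89.7 dB.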